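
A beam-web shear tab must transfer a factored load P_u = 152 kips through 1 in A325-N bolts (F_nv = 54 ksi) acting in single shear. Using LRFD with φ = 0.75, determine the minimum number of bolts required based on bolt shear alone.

A_b = π·1²/4 = 0.7854 in².
Per-bolt design strength φR_n = 0.75 × 54 × 0.7854 × 1 = 31.81 kips.
n ≥ 152 / 31.81 = 4.779 → use 5 bolts.

5 bolts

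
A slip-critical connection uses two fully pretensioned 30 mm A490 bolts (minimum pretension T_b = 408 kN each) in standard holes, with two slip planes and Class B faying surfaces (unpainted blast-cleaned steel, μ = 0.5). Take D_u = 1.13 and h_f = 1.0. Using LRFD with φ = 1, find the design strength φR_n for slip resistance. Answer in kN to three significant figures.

922 kN

R_n = μ · D_u · h_f · T_b · n_s · n_b = 0.5 × 1.13 × 1.0 × 408 × 2 × 2 = 922.1 kN.
Design strength φR_n = 1 × 922.1 = 922 kN.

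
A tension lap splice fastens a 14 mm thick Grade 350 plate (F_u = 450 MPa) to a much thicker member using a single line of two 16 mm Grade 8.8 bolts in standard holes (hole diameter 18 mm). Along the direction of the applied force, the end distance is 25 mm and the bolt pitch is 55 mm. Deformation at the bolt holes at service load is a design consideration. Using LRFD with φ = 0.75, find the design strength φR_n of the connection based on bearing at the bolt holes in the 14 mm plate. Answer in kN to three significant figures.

Per bolt r_n = 1.2 l_c t F_u ≤ 2.4 d t F_u; upper limit = 2.4 × 16 × 14 × 450 / 1000 = 241.9 kN.
Edge bolt: l_c = 25 − 18/2 = 16 mm → 1.2 × 16 × 14 × 450 / 1000 = 121 → r_n = 121 kN.
Interior bolts: l_c = 55 − 18 = 37 mm → 1.2 × 37 × 14 × 450 / 1000 = 279.7 → r_n = 241.9 kN.
R_n = 1 × 121 + 1 × 241.9 = 362.9 kN.
Design strength φR_n = 0.75 × 362.9 = 272 kN.

272 kN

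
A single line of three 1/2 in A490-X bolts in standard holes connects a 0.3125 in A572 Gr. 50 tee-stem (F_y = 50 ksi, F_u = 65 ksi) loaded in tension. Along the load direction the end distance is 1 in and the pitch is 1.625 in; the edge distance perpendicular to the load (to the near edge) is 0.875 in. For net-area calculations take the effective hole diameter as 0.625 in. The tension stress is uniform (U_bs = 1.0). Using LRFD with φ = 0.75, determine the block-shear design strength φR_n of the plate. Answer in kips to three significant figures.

33.1 kips

Shear plane L_v = 1 + 2·1.625 = 4.25 in; A_gv = 4.25 × 0.3125 = 1.328 in².
A_nv = (4.25 − 2.5·0.625) × 0.3125 = 0.8398 in².
A_nt = (0.875 − 0.5·0.625) × 0.3125 = 0.1758 in².
0.6 F_u A_nv = 32.75 kips; 0.6 F_y A_gv = 39.84 kips → shear rupture governs the shear term.
R_n = 32.75 + 1.0 × 65 × 0.1758 = 44.18 kips.
Design strength φR_n = 0.75 × 44.18 = 33.1 kips.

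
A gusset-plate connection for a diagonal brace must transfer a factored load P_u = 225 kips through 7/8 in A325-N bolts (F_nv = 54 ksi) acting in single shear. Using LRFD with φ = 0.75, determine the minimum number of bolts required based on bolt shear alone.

10 bolts

A_b = π·0.875²/4 = 0.6013 in².
Per-bolt design strength φR_n = 0.75 × 54 × 0.6013 × 1 = 24.35 kips.
n ≥ 225 / 24.35 = 9.239 → use 10 bolts.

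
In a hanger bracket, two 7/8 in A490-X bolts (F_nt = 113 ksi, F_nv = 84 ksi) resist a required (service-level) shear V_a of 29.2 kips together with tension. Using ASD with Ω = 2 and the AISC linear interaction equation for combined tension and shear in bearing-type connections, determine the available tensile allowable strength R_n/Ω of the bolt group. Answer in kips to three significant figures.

A_b = π·0.875²/4 = 0.6013 in²; f_rv = 29.2 / (2 × 0.6013) = 24.28 ksi.
F'_nt = 1.3 F_nt − (Ω F_nt / F_nv) f_rv = 1.3·113 − (2·113/84)·24.28 = 81.58 ksi, capped at F_nt → F'_nt = 81.58 ksi.
R_n = F'_nt · A_b · n = 81.58 × 0.6013 × 2 = 98.11 kips.
Allowable strength R_n/Ω = 98.11 / 2 = 49.1 kips.

49.1 kips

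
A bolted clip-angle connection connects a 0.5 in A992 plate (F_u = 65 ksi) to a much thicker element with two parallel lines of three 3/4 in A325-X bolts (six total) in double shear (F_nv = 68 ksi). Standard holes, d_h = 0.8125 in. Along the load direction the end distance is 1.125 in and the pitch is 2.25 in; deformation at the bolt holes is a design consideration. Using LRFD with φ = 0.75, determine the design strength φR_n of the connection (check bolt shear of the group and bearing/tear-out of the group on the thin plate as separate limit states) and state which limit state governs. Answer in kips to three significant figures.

Bolt shear: A_b = π·0.75²/4 = 0.4418 in²; R_n = 68 × 0.4418 × 6 × 2 = 360.5 kips → 0.75 × 360.5 = 270 kips.
Bearing (1.2 l_c t F_u ≤ 2.4 d t F_u): upper limit = 2.4·0.75·0.5·65 = 58.5 kips.
  Edge l_c = 1.125 − 0.8125/2 = 0.7188 → r_n = 28.03 kips; interior l_c = 2.25 − 0.8125 = 1.438 → r_n = 56.06 kips.
  R_n,bearing = 2·28.03 + 4·56.06 = 280.3 kips → 0.75 × 280.3 = 210 kips.
Bearing governs: 210 kips.

210 kips (bearing governs)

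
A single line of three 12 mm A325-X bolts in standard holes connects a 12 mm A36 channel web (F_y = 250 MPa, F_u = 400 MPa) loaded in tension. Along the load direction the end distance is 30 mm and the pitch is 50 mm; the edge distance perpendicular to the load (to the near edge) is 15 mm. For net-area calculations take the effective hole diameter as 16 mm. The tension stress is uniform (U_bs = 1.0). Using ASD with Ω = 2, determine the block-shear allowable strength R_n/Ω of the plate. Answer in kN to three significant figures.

134 kN

Shear plane L_v = 30 + 2·50 = 130 mm; A_gv = 130 × 12 = 1560 mm².
A_nv = (130 − 2.5·16) × 12 = 1080 mm².
A_nt = (15 − 0.5·16) × 12 = 84 mm².
0.6 F_u A_nv = 259.2 kN; 0.6 F_y A_gv = 234 kN → shear yielding governs the shear term.
R_n = 234 + 1.0 × 400 × 84 / 1000 = 267.6 kN.
Allowable strength R_n/Ω = 267.6 / 2 = 134 kN.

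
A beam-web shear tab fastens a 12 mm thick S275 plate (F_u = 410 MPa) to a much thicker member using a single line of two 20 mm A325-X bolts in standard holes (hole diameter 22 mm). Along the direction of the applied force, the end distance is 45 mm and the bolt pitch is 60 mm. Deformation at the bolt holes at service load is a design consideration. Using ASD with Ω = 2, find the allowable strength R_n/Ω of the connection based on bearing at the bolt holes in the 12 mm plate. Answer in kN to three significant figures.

213 kN

Per bolt r_n = 1.2 l_c t F_u ≤ 2.4 d t F_u; upper limit = 2.4 × 20 × 12 × 410 / 1000 = 236.2 kN.
Edge bolt: l_c = 45 − 22/2 = 34 mm → 1.2 × 34 × 12 × 410 / 1000 = 200.7 → r_n = 200.7 kN.
Interior bolts: l_c = 60 − 22 = 38 mm → 1.2 × 38 × 12 × 410 / 1000 = 224.4 → r_n = 224.4 kN.
R_n = 1 × 200.7 + 1 × 224.4 = 425.1 kN.
Allowable strength R_n/Ω = 425.1 / 2 = 213 kN.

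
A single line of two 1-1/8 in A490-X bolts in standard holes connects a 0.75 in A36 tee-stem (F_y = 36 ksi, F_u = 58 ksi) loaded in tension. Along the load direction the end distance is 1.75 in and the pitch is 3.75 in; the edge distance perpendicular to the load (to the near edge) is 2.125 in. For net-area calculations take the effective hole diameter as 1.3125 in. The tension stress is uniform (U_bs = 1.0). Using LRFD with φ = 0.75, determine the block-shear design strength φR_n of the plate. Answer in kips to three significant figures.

Shear plane L_v = 1.75 + 1·3.75 = 5.5 in; A_gv = 5.5 × 0.75 = 4.125 in².
A_nv = (5.5 − 1.5·1.3125) × 0.75 = 2.648 in².
A_nt = (2.125 − 0.5·1.3125) × 0.75 = 1.102 in².
0.6 F_u A_nv = 92.17 kips; 0.6 F_y A_gv = 89.1 kips → shear yielding governs the shear term.
R_n = 89.1 + 1.0 × 58 × 1.102 = 153 kips.
Design strength φR_n = 0.75 × 153 = 115 kips.

115 kips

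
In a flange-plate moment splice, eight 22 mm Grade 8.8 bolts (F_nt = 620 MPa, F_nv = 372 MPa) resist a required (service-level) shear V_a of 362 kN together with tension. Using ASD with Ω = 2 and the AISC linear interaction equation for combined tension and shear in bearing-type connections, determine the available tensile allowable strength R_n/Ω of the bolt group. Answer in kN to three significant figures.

622 kN

A_b = π·22²/4 = 380.1 mm²; f_rv = 362 × 1000 / (8 × 380.1) = 119 MPa.
F'_nt = 1.3 F_nt − (Ω F_nt / F_nv) f_rv = 1.3·620 − (2·620/372)·119 = 409.2 MPa, capped at F_nt → F'_nt = 409.2 MPa.
R_n = F'_nt · A_b · n = 409.2 × 380.1 × 8 / 1000 = 1244 kN.
Allowable strength R_n/Ω = 1244 / 2 = 622 kN.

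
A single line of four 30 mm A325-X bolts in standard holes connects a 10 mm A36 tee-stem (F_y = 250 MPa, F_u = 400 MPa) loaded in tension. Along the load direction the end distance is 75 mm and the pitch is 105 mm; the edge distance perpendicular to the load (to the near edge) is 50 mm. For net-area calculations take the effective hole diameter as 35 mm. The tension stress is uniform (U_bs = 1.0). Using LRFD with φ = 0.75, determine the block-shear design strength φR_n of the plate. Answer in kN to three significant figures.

536 kN

Shear plane L_v = 75 + 3·105 = 390 mm; A_gv = 390 × 10 = 3900 mm².
A_nv = (390 − 3.5·35) × 10 = 2675 mm².
A_nt = (50 − 0.5·35) × 10 = 325 mm².
0.6 F_u A_nv = 642 kN; 0.6 F_y A_gv = 585 kN → shear yielding governs the shear term.
R_n = 585 + 1.0 × 400 × 325 / 1000 = 715 kN.
Design strength φR_n = 0.75 × 715 = 536 kN.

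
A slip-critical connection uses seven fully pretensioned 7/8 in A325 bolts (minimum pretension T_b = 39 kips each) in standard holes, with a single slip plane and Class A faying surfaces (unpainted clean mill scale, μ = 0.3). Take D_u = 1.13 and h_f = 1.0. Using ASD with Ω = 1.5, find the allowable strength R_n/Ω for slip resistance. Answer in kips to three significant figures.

R_n = μ · D_u · h_f · T_b · n_s · n_b = 0.3 × 1.13 × 1.0 × 39 × 1 × 7 = 92.55 kips.
Allowable strength R_n/Ω = 92.55 / 1.5 = 61.7 kips.

61.7 kips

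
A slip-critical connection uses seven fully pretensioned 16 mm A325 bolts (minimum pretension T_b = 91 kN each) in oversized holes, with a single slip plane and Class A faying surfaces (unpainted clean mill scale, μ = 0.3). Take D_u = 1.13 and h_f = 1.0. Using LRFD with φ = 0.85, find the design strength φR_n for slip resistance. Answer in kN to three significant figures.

R_n = μ · D_u · h_f · T_b · n_s · n_b = 0.3 × 1.13 × 1.0 × 91 × 1 × 7 = 215.9 kN.
Design strength φR_n = 0.85 × 215.9 = 184 kN.

184 kN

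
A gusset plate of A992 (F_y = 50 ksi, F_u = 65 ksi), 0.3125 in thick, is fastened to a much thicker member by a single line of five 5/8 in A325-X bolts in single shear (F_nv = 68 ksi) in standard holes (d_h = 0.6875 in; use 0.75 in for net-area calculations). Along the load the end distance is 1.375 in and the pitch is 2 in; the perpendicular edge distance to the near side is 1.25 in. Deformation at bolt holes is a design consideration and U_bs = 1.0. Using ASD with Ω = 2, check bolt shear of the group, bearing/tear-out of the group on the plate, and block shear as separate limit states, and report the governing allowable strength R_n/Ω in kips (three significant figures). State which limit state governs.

45.4 kips (block shear governs)

Bolt shear: A_b = π·0.625²/4 = 0.3068 in²; R_n = 68 × 0.3068 × 5 × 1 = 104.3 kips → 104.3 / 2 = 52.2 kips.
Bearing: edge l_c = 1.031, r_n = 25.14 kips; interior l_c = 1.312, r_n = 30.47 kips; R_n = 25.14 + 4·30.47 = 147 kips → 73.5 kips.
Block shear: A_gv = 2.93, A_nv = 1.875, A_nt = 0.2734 in²; R_n = min(0.6F_uA_nv, 0.6F_yA_gv) + U_bs·F_u·A_nt = 90.9 kips → 45.4 kips.
Block shear governs: 45.4 kips.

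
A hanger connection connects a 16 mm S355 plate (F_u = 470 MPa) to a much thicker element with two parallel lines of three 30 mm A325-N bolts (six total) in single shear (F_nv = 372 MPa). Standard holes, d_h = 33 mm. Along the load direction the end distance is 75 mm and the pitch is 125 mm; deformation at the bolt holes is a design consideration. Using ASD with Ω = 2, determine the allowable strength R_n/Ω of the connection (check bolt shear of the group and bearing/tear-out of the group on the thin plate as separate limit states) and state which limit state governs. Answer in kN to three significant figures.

789 kN (bolt shear governs)

Bolt shear: A_b = π·30²/4 = 706.9 mm²; R_n = 372 × 706.9 × 6 × 1 / 1000 = 1578 kN → 1578 / 2 = 789 kN.
Bearing (1.2 l_c t F_u ≤ 2.4 d t F_u): upper limit = 2.4·30·16·470 / 1000 = 541.4 kN.
  Edge l_c = 75 − 33/2 = 58.5 → r_n = 527.9 kN; interior l_c = 125 − 33 = 92 → r_n = 541.4 kN.
  R_n,bearing = 2·527.9 + 4·541.4 = 3222 kN → 3222 / 2 = 1610 kN.
Bolt shear governs: 789 kN.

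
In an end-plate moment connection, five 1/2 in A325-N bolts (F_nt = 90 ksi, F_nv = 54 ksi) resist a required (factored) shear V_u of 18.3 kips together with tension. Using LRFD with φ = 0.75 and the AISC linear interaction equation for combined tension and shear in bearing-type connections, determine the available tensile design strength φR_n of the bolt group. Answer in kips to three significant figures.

55.6 kips

A_b = π·0.5²/4 = 0.1963 in²; f_rv = 18.3 / (5 × 0.1963) = 18.64 ksi.
F'_nt = 1.3 F_nt − (F_nt / φF_nv) f_rv = 1.3·90 − (90/(0.75·54))·18.64 = 75.58 ksi, capped at F_nt → F'_nt = 75.58 ksi.
R_n = F'_nt · A_b · n = 75.58 × 0.1963 × 5 = 74.2 kips.
Design strength φR_n = 0.75 × 74.2 = 55.6 kips.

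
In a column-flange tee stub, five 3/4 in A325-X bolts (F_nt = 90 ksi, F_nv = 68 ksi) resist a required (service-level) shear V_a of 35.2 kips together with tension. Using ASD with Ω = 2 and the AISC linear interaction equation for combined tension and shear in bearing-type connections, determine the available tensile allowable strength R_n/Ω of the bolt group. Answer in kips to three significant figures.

82.6 kips

A_b = π·0.75²/4 = 0.4418 in²; f_rv = 35.2 / (5 × 0.4418) = 15.94 ksi.
F'_nt = 1.3 F_nt − (Ω F_nt / F_nv) f_rv = 1.3·90 − (2·90/68)·15.94 = 74.82 ksi, capped at F_nt → F'_nt = 74.82 ksi.
R_n = F'_nt · A_b · n = 74.82 × 0.4418 × 5 = 165.3 kips.
Allowable strength R_n/Ω = 165.3 / 2 = 82.6 kips.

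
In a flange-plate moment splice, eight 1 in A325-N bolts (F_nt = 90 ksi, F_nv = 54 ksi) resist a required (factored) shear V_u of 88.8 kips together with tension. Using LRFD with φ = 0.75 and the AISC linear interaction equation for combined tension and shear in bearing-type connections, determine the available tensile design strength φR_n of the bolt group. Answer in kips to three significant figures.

A_b = π·1²/4 = 0.7854 in²; f_rv = 88.8 / (8 × 0.7854) = 14.13 ksi.
F'_nt = 1.3 F_nt − (F_nt / φF_nv) f_rv = 1.3·90 − (90/(0.75·54))·14.13 = 85.59 ksi, capped at F_nt → F'_nt = 85.59 ksi.
R_n = F'_nt · A_b · n = 85.59 × 0.7854 × 8 = 537.8 kips.
Design strength φR_n = 0.75 × 537.8 = 403 kips.

403 kips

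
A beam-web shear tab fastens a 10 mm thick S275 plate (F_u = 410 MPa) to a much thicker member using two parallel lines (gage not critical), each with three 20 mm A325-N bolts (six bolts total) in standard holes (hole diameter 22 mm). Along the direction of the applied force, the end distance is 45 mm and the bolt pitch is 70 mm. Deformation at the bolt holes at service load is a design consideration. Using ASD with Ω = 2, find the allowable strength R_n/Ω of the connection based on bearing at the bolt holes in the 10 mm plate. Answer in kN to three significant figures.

561 kN

Per bolt r_n = 1.2 l_c t F_u ≤ 2.4 d t F_u; upper limit = 2.4 × 20 × 10 × 410 / 1000 = 196.8 kN.
Edge bolt: l_c = 45 − 22/2 = 34 mm → 1.2 × 34 × 10 × 410 / 1000 = 167.3 → r_n = 167.3 kN.
Interior bolts: l_c = 70 − 22 = 48 mm → 1.2 × 48 × 10 × 410 / 1000 = 236.2 → r_n = 196.8 kN.
R_n = 2 × 167.3 + 4 × 196.8 = 1122 kN.
Allowable strength R_n/Ω = 1122 / 2 = 561 kN.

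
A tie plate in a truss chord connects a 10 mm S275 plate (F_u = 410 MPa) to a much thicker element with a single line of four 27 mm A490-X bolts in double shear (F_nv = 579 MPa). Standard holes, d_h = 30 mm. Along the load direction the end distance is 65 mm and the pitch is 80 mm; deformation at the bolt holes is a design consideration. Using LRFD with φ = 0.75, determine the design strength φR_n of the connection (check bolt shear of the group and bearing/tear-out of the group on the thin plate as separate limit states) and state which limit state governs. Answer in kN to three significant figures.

Bolt shear: A_b = π·27²/4 = 572.6 mm²; R_n = 579 × 572.6 × 4 × 2 / 1000 = 2652 kN → 0.75 × 2652 = 1990 kN.
Bearing (1.2 l_c t F_u ≤ 2.4 d t F_u): upper limit = 2.4·27·10·410 / 1000 = 265.7 kN.
  Edge l_c = 65 − 30/2 = 50 → r_n = 246 kN; interior l_c = 80 − 30 = 50 → r_n = 246 kN.
  R_n,bearing = 1·246 + 3·246 = 984 kN → 0.75 × 984 = 738 kN.
Bearing governs: 738 kN.

738 kN (bearing governs)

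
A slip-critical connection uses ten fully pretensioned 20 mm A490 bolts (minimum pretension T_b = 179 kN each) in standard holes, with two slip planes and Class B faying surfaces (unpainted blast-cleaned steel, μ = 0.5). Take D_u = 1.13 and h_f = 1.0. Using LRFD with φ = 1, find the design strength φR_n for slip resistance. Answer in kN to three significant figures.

R_n = μ · D_u · h_f · T_b · n_s · n_b = 0.5 × 1.13 × 1.0 × 179 × 2 × 10 = 2023 kN.
Design strength φR_n = 1 × 2023 = 2020 kN.

2020 kN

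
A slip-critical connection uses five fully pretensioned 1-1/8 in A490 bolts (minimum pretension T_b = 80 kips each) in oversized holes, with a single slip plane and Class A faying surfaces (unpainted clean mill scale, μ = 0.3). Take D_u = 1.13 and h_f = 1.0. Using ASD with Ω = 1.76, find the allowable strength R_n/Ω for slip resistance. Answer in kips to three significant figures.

R_n = μ · D_u · h_f · T_b · n_s · n_b = 0.3 × 1.13 × 1.0 × 80 × 1 × 5 = 135.6 kips.
Allowable strength R_n/Ω = 135.6 / 1.76 = 77 kips.

77 kips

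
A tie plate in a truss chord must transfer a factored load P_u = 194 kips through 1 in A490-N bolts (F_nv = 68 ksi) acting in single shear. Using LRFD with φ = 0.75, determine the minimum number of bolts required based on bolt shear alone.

5 bolts

A_b = π·1²/4 = 0.7854 in².
Per-bolt design strength φR_n = 0.75 × 68 × 0.7854 × 1 = 40.06 kips.
n ≥ 194 / 40.06 = 4.843 → use 5 bolts.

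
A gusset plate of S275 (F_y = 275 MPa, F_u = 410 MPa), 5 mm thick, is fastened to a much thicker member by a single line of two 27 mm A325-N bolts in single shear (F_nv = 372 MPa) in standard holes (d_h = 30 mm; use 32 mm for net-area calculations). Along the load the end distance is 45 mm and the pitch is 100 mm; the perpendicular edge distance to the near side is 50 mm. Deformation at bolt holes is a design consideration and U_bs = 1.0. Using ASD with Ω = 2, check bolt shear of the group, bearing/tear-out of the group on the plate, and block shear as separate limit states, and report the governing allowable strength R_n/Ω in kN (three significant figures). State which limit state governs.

Bolt shear: A_b = π·27²/4 = 572.6 mm²; R_n = 372 × 572.6 × 2 × 1 / 1000 = 426 kN → 426 / 2 = 213 kN.
Bearing: edge l_c = 30, r_n = 73.8 kN; interior l_c = 70, r_n = 132.8 kN; R_n = 73.8 + 1·132.8 = 206.6 kN → 103 kN.
Block shear: A_gv = 725, A_nv = 485, A_nt = 170 mm²; R_n = min(0.6F_uA_nv, 0.6F_yA_gv) + U_bs·F_u·A_nt = 189 kN → 94.5 kN.
Block shear governs: 94.5 kN.

94.5 kN (block shear governs)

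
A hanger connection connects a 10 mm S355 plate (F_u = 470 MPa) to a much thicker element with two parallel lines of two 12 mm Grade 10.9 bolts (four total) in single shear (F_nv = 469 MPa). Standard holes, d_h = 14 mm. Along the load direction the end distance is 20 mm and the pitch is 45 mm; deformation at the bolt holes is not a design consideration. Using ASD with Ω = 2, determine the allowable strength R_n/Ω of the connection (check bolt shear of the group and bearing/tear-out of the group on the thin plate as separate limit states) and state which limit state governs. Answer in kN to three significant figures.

Bolt shear: A_b = π·12²/4 = 113.1 mm²; R_n = 469 × 113.1 × 4 × 1 / 1000 = 212.2 kN → 212.2 / 2 = 106 kN.
Bearing (1.5 l_c t F_u ≤ 3.0 d t F_u): upper limit = 3.0·12·10·470 / 1000 = 169.2 kN.
  Edge l_c = 20 − 14/2 = 13 → r_n = 91.65 kN; interior l_c = 45 − 14 = 31 → r_n = 169.2 kN.
  R_n,bearing = 2·91.65 + 2·169.2 = 521.7 kN → 521.7 / 2 = 261 kN.
Bolt shear governs: 106 kN.

106 kN (bolt shear governs)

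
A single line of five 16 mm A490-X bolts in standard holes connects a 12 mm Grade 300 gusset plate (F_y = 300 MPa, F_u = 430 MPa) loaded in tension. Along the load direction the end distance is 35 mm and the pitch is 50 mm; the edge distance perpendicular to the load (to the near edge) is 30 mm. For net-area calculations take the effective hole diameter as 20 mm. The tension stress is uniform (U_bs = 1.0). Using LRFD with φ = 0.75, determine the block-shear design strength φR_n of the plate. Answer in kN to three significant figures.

Shear plane L_v = 35 + 4·50 = 235 mm; A_gv = 235 × 12 = 2820 mm².
A_nv = (235 − 4.5·20) × 12 = 1740 mm².
A_nt = (30 − 0.5·20) × 12 = 240 mm².
0.6 F_u A_nv = 448.9 kN; 0.6 F_y A_gv = 507.6 kN → shear rupture governs the shear term.
R_n = 448.9 + 1.0 × 430 × 240 / 1000 = 552.1 kN.
Design strength φR_n = 0.75 × 552.1 = 414 kN.

414 kN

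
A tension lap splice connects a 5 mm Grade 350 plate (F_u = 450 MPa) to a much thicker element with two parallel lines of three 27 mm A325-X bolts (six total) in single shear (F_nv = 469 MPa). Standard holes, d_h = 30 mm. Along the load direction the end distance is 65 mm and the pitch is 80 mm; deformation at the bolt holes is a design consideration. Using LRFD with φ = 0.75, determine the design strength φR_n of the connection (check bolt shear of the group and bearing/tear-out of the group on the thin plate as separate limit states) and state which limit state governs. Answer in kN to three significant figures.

Bolt shear: A_b = π·27²/4 = 572.6 mm²; R_n = 469 × 572.6 × 6 × 1 / 1000 = 1611 kN → 0.75 × 1611 = 1210 kN.
Bearing (1.2 l_c t F_u ≤ 2.4 d t F_u): upper limit = 2.4·27·5·450 / 1000 = 145.8 kN.
  Edge l_c = 65 − 30/2 = 50 → r_n = 135 kN; interior l_c = 80 − 30 = 50 → r_n = 135 kN.
  R_n,bearing = 2·135 + 4·135 = 810 kN → 0.75 × 810 = 608 kN.
Bearing governs: 608 kN.

608 kN (bearing governs)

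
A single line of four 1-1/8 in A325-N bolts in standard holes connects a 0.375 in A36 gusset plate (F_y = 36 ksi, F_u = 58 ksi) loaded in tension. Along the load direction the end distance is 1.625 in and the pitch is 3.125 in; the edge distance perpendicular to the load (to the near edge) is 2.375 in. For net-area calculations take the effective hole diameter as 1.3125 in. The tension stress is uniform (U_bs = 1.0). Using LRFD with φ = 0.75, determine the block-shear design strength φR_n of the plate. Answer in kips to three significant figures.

90.7 kips

Shear plane L_v = 1.625 + 3·3.125 = 11 in; A_gv = 11 × 0.375 = 4.125 in².
A_nv = (11 − 3.5·1.3125) × 0.375 = 2.402 in².
A_nt = (2.375 − 0.5·1.3125) × 0.375 = 0.6445 in².
0.6 F_u A_nv = 83.6 kips; 0.6 F_y A_gv = 89.1 kips → shear rupture governs the shear term.
R_n = 83.6 + 1.0 × 58 × 0.6445 = 121 kips.
Design strength φR_n = 0.75 × 121 = 90.7 kips.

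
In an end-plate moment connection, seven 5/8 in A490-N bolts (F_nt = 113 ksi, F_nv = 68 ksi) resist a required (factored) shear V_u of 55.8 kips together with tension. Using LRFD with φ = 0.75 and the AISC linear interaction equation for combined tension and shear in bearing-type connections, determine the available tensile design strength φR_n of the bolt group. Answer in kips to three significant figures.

144 kips

A_b = π·0.625²/4 = 0.3068 in²; f_rv = 55.8 / (7 × 0.3068) = 25.98 ksi.
F'_nt = 1.3 F_nt − (F_nt / φF_nv) f_rv = 1.3·113 − (113/(0.75·68))·25.98 = 89.33 ksi, capped at F_nt → F'_nt = 89.33 ksi.
R_n = F'_nt · A_b · n = 89.33 × 0.3068 × 7 = 191.8 kips.
Design strength φR_n = 0.75 × 191.8 = 144 kips.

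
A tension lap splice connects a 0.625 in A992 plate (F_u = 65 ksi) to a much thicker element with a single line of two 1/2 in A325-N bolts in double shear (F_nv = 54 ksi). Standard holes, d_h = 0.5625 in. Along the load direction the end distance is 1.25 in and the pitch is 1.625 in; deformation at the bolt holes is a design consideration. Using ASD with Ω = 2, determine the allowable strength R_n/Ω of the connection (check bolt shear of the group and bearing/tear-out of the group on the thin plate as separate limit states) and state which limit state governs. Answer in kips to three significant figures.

21.2 kips (bolt shear governs)

Bolt shear: A_b = π·0.5²/4 = 0.1963 in²; R_n = 54 × 0.1963 × 2 × 2 = 42.41 kips → 42.41 / 2 = 21.2 kips.
Bearing (1.2 l_c t F_u ≤ 2.4 d t F_u): upper limit = 2.4·0.5·0.625·65 = 48.75 kips.
  Edge l_c = 1.25 − 0.5625/2 = 0.9688 → r_n = 47.23 kips; interior l_c = 1.625 − 0.5625 = 1.062 → r_n = 48.75 kips.
  R_n,bearing = 1·47.23 + 1·48.75 = 95.98 kips → 95.98 / 2 = 48 kips.
Bolt shear governs: 21.2 kips.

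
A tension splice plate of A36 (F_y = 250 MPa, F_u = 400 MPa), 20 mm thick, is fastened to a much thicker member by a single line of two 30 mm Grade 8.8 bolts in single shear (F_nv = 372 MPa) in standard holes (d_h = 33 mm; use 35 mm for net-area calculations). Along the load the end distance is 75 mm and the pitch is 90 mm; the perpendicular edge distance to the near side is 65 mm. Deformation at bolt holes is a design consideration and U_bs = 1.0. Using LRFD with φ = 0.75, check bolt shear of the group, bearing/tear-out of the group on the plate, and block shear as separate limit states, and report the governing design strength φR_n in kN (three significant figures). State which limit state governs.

Bolt shear: A_b = π·30²/4 = 706.9 mm²; R_n = 372 × 706.9 × 2 × 1 / 1000 = 525.9 kN → 0.75 × 525.9 = 394 kN.
Bearing: edge l_c = 58.5, r_n = 561.6 kN; interior l_c = 57, r_n = 547.2 kN; R_n = 561.6 + 1·547.2 = 1109 kN → 832 kN.
Block shear: A_gv = 3300, A_nv = 2250, A_nt = 950 mm²; R_n = min(0.6F_uA_nv, 0.6F_yA_gv) + U_bs·F_u·A_nt = 875 kN → 656 kN.
Bolt shear governs: 394 kN.

394 kN (bolt shear governs)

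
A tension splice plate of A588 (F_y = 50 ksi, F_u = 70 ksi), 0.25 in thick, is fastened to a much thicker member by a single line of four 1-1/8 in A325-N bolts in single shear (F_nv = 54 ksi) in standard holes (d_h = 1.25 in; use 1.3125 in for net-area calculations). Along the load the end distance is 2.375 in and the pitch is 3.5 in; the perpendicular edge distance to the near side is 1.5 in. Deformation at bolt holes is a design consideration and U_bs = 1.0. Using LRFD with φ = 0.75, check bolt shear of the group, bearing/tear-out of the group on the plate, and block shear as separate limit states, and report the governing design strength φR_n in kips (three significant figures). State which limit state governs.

76.3 kips (block shear governs)

Bolt shear: A_b = π·1.125²/4 = 0.994 in²; R_n = 54 × 0.994 × 4 × 1 = 214.7 kips → 0.75 × 214.7 = 161 kips.
Bearing: edge l_c = 1.75, r_n = 36.75 kips; interior l_c = 2.25, r_n = 47.25 kips; R_n = 36.75 + 3·47.25 = 178.5 kips → 134 kips.
Block shear: A_gv = 3.219, A_nv = 2.07, A_nt = 0.2109 in²; R_n = min(0.6F_uA_nv, 0.6F_yA_gv) + U_bs·F_u·A_nt = 101.7 kips → 76.3 kips.
Block shear governs: 76.3 kips.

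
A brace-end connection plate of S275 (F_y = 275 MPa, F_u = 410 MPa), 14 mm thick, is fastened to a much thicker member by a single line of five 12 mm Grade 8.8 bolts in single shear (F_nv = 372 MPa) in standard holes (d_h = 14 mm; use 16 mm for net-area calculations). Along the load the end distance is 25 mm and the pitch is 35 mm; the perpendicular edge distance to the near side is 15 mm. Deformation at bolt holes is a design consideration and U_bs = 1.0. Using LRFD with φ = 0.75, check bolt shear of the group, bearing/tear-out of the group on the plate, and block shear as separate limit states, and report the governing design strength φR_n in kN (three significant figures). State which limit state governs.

Bolt shear: A_b = π·12²/4 = 113.1 mm²; R_n = 372 × 113.1 × 5 × 1 / 1000 = 210.4 kN → 0.75 × 210.4 = 158 kN.
Bearing: edge l_c = 18, r_n = 124 kN; interior l_c = 21, r_n = 144.6 kN; R_n = 124 + 4·144.6 = 702.6 kN → 527 kN.
Block shear: A_gv = 2310, A_nv = 1302, A_nt = 98 mm²; R_n = min(0.6F_uA_nv, 0.6F_yA_gv) + U_bs·F_u·A_nt = 360.5 kN → 270 kN.
Bolt shear governs: 158 kN.

158 kN (bolt shear governs)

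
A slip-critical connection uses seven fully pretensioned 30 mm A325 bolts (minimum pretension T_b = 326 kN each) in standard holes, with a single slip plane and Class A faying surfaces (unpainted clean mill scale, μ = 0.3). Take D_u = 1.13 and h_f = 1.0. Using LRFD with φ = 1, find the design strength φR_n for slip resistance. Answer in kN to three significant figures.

774 kN

R_n = μ · D_u · h_f · T_b · n_s · n_b = 0.3 × 1.13 × 1.0 × 326 × 1 × 7 = 773.6 kN.
Design strength φR_n = 1 × 773.6 = 774 kN.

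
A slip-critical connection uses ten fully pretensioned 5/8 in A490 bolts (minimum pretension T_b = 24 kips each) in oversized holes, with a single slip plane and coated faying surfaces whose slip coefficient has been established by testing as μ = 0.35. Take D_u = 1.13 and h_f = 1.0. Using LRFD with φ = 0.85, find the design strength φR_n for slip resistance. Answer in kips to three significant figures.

R_n = μ · D_u · h_f · T_b · n_s · n_b = 0.35 × 1.13 × 1.0 × 24 × 1 × 10 = 94.92 kips.
Design strength φR_n = 0.85 × 94.92 = 80.7 kips.

80.7 kips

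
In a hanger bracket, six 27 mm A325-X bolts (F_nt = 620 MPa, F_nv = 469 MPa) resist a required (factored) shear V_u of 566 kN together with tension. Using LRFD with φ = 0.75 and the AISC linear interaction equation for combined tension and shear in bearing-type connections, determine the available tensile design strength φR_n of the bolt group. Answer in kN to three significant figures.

A_b = π·27²/4 = 572.6 mm²; f_rv = 566 × 1000 / (6 × 572.6) = 164.8 MPa.
F'_nt = 1.3 F_nt − (F_nt / φF_nv) f_rv = 1.3·620 − (620/(0.75·469))·164.8 = 515.6 MPa, capped at F_nt → F'_nt = 515.6 MPa.
R_n = F'_nt · A_b · n = 515.6 × 572.6 × 6 / 1000 = 1771 kN.
Design strength φR_n = 0.75 × 1771 = 1330 kN.

1330 kN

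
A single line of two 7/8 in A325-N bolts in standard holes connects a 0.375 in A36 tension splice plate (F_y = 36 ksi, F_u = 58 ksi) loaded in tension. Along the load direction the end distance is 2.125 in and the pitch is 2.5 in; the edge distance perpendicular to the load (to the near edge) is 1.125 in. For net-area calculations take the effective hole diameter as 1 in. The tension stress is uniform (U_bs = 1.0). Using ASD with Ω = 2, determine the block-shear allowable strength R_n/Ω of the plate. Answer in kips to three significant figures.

Shear plane L_v = 2.125 + 1·2.5 = 4.625 in; A_gv = 4.625 × 0.375 = 1.734 in².
A_nv = (4.625 − 1.5·1) × 0.375 = 1.172 in².
A_nt = (1.125 − 0.5·1) × 0.375 = 0.2344 in².
0.6 F_u A_nv = 40.78 kips; 0.6 F_y A_gv = 37.46 kips → shear yielding governs the shear term.
R_n = 37.46 + 1.0 × 58 × 0.2344 = 51.06 kips.
Allowable strength R_n/Ω = 51.06 / 2 = 25.5 kips.

25.5 kips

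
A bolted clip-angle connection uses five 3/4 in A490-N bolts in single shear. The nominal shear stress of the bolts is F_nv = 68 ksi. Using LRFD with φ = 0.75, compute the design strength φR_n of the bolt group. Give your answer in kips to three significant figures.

113 kips

A_b = π × 0.75² / 4 = 0.4418 in².
R_n = F_nv · A_b · n · n_s = 68 × 0.4418 × 5 × 1 = 150.2 kips.
Design strength φR_n = 0.75 × 150.2 = 113 kips.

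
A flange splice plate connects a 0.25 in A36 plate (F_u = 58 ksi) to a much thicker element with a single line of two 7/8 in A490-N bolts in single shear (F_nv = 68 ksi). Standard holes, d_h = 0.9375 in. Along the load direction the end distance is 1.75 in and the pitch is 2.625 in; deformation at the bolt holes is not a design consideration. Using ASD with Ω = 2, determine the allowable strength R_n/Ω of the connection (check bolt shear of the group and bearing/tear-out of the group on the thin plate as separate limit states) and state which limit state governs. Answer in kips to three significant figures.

32.3 kips (bearing governs)

Bolt shear: A_b = π·0.875²/4 = 0.6013 in²; R_n = 68 × 0.6013 × 2 × 1 = 81.78 kips → 81.78 / 2 = 40.9 kips.
Bearing (1.5 l_c t F_u ≤ 3.0 d t F_u): upper limit = 3.0·0.875·0.25·58 = 38.06 kips.
  Edge l_c = 1.75 − 0.9375/2 = 1.281 → r_n = 27.87 kips; interior l_c = 2.625 − 0.9375 = 1.688 → r_n = 36.7 kips.
  R_n,bearing = 1·27.87 + 1·36.7 = 64.57 kips → 64.57 / 2 = 32.3 kips.
Bearing governs: 32.3 kips.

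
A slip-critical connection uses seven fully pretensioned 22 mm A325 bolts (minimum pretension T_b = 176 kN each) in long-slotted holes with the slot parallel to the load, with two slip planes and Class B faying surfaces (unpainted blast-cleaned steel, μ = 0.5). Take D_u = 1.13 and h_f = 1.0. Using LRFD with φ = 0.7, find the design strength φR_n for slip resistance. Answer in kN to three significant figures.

R_n = μ · D_u · h_f · T_b · n_s · n_b = 0.5 × 1.13 × 1.0 × 176 × 2 × 7 = 1392 kN.
Design strength φR_n = 0.7 × 1392 = 975 kN.

975 kN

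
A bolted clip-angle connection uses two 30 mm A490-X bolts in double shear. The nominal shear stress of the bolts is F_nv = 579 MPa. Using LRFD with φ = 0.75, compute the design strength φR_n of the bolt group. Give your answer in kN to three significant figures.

A_b = π × 30² / 4 = 706.9 mm².
R_n = F_nv · A_b · n · n_s = 579 × 706.9 × 2 × 2 / 1000 = 1637 kN.
Design strength φR_n = 0.75 × 1637 = 1230 kN.

1230 kN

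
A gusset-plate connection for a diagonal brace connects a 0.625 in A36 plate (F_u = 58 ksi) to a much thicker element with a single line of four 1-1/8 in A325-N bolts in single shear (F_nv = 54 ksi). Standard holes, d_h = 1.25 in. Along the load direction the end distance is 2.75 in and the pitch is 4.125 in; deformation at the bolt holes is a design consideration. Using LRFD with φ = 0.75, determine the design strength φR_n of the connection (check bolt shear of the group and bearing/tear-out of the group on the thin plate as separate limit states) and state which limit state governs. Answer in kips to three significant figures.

Bolt shear: A_b = π·1.125²/4 = 0.994 in²; R_n = 54 × 0.994 × 4 × 1 = 214.7 kips → 0.75 × 214.7 = 161 kips.
Bearing (1.2 l_c t F_u ≤ 2.4 d t F_u): upper limit = 2.4·1.125·0.625·58 = 97.87 kips.
  Edge l_c = 2.75 − 1.25/2 = 2.125 → r_n = 92.44 kips; interior l_c = 4.125 − 1.25 = 2.875 → r_n = 97.87 kips.
  R_n,bearing = 1·92.44 + 3·97.87 = 386.1 kips → 0.75 × 386.1 = 290 kips.
Bolt shear governs: 161 kips.

161 kips (bolt shear governs)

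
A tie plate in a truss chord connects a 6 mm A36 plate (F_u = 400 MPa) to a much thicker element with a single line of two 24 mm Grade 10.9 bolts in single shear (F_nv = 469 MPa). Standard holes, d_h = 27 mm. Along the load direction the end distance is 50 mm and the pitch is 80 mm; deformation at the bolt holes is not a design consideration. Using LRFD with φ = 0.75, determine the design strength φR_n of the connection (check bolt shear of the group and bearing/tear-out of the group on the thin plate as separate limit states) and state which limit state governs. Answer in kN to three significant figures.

228 kN (bearing governs)

Bolt shear: A_b = π·24²/4 = 452.4 mm²; R_n = 469 × 452.4 × 2 × 1 / 1000 = 424.3 kN → 0.75 × 424.3 = 318 kN.
Bearing (1.5 l_c t F_u ≤ 3.0 d t F_u): upper limit = 3.0·24·6·400 / 1000 = 172.8 kN.
  Edge l_c = 50 − 27/2 = 36.5 → r_n = 131.4 kN; interior l_c = 80 − 27 = 53 → r_n = 172.8 kN.
  R_n,bearing = 1·131.4 + 1·172.8 = 304.2 kN → 0.75 × 304.2 = 228 kN.
Bearing governs: 228 kN.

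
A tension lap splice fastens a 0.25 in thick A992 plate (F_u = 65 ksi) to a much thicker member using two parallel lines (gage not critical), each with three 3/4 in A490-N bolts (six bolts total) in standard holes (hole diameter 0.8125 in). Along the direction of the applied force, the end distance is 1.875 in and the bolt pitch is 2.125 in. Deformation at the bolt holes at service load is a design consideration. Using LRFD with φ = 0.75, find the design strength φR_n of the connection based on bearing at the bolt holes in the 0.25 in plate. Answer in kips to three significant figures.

Per bolt r_n = 1.2 l_c t F_u ≤ 2.4 d t F_u; upper limit = 2.4 × 0.75 × 0.25 × 65 = 29.25 kips.
Edge bolt: l_c = 1.875 − 0.8125/2 = 1.469 in → 1.2 × 1.469 × 0.25 × 65 = 28.64 → r_n = 28.64 kips.
Interior bolts: l_c = 2.125 − 0.8125 = 1.312 in → 1.2 × 1.312 × 0.25 × 65 = 25.59 → r_n = 25.59 kips.
R_n = 2 × 28.64 + 4 × 25.59 = 159.7 kips.
Design strength φR_n = 0.75 × 159.7 = 120 kips.

120 kips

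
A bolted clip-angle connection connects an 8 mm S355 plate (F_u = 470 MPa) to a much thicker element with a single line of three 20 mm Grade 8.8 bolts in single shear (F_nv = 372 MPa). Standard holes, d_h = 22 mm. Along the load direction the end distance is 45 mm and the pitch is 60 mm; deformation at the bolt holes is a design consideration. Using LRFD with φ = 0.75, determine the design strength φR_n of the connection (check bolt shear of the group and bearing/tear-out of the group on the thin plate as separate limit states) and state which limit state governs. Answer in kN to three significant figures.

Bolt shear: A_b = π·20²/4 = 314.2 mm²; R_n = 372 × 314.2 × 3 × 1 / 1000 = 350.6 kN → 0.75 × 350.6 = 263 kN.
Bearing (1.2 l_c t F_u ≤ 2.4 d t F_u): upper limit = 2.4·20·8·470 / 1000 = 180.5 kN.
  Edge l_c = 45 − 22/2 = 34 → r_n = 153.4 kN; interior l_c = 60 − 22 = 38 → r_n = 171.5 kN.
  R_n,bearing = 1·153.4 + 2·171.5 = 496.3 kN → 0.75 × 496.3 = 372 kN.
Bolt shear governs: 263 kN.

263 kN (bolt shear governs)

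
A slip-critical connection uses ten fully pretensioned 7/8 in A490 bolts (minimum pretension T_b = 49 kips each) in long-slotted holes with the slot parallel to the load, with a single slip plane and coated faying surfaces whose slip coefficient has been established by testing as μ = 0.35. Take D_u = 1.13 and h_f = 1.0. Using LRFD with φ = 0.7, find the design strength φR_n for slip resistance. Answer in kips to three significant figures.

136 kips

R_n = μ · D_u · h_f · T_b · n_s · n_b = 0.35 × 1.13 × 1.0 × 49 × 1 × 10 = 193.8 kips.
Design strength φR_n = 0.7 × 193.8 = 136 kips.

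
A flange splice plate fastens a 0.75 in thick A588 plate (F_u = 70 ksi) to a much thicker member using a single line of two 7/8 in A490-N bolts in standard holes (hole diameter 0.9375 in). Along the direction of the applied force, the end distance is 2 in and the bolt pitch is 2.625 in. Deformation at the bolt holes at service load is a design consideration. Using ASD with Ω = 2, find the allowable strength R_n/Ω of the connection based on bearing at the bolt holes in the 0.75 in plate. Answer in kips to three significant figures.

Per bolt r_n = 1.2 l_c t F_u ≤ 2.4 d t F_u; upper limit = 2.4 × 0.875 × 0.75 × 70 = 110.3 kips.
Edge bolt: l_c = 2 − 0.9375/2 = 1.531 in → 1.2 × 1.531 × 0.75 × 70 = 96.47 → r_n = 96.47 kips.
Interior bolts: l_c = 2.625 − 0.9375 = 1.688 in → 1.2 × 1.688 × 0.75 × 70 = 106.3 → r_n = 106.3 kips.
R_n = 1 × 96.47 + 1 × 106.3 = 202.8 kips.
Allowable strength R_n/Ω = 202.8 / 2 = 101 kips.

101 kips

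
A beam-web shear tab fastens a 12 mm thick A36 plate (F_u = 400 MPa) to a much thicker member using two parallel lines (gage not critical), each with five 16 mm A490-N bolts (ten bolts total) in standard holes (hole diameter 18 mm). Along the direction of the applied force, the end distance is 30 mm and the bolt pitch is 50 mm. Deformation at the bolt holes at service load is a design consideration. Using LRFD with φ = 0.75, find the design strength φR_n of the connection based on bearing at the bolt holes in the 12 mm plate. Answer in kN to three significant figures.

Per bolt r_n = 1.2 l_c t F_u ≤ 2.4 d t F_u; upper limit = 2.4 × 16 × 12 × 400 / 1000 = 184.3 kN.
Edge bolt: l_c = 30 − 18/2 = 21 mm → 1.2 × 21 × 12 × 400 / 1000 = 121 → r_n = 121 kN.
Interior bolts: l_c = 50 − 18 = 32 mm → 1.2 × 32 × 12 × 400 / 1000 = 184.3 → r_n = 184.3 kN.
R_n = 2 × 121 + 8 × 184.3 = 1716 kN.
Design strength φR_n = 0.75 × 1716 = 1290 kN.

1290 kN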